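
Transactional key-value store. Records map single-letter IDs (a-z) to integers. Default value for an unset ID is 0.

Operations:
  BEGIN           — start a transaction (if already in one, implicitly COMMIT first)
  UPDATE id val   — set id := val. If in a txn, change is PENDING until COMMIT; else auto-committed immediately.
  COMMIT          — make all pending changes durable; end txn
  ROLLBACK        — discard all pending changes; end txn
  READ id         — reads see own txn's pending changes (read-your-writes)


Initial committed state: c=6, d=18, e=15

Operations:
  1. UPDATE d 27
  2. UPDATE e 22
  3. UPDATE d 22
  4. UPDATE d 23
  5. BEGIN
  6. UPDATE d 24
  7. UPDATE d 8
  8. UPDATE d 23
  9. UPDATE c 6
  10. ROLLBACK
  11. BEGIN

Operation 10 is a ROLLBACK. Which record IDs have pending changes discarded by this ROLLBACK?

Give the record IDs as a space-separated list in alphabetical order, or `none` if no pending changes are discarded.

Answer: c d

Derivation:
Initial committed: {c=6, d=18, e=15}
Op 1: UPDATE d=27 (auto-commit; committed d=27)
Op 2: UPDATE e=22 (auto-commit; committed e=22)
Op 3: UPDATE d=22 (auto-commit; committed d=22)
Op 4: UPDATE d=23 (auto-commit; committed d=23)
Op 5: BEGIN: in_txn=True, pending={}
Op 6: UPDATE d=24 (pending; pending now {d=24})
Op 7: UPDATE d=8 (pending; pending now {d=8})
Op 8: UPDATE d=23 (pending; pending now {d=23})
Op 9: UPDATE c=6 (pending; pending now {c=6, d=23})
Op 10: ROLLBACK: discarded pending ['c', 'd']; in_txn=False
Op 11: BEGIN: in_txn=True, pending={}
ROLLBACK at op 10 discards: ['c', 'd']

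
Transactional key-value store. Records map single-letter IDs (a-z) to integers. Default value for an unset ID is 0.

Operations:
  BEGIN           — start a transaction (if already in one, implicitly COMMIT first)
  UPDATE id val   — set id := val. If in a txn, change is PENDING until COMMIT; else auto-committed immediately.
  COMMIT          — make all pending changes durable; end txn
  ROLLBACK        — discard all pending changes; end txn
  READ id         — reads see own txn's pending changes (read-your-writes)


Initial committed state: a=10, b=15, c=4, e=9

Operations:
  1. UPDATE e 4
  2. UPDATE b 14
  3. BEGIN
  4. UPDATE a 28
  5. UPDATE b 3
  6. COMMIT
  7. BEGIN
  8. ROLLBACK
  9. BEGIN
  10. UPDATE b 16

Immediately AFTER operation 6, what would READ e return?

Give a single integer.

Initial committed: {a=10, b=15, c=4, e=9}
Op 1: UPDATE e=4 (auto-commit; committed e=4)
Op 2: UPDATE b=14 (auto-commit; committed b=14)
Op 3: BEGIN: in_txn=True, pending={}
Op 4: UPDATE a=28 (pending; pending now {a=28})
Op 5: UPDATE b=3 (pending; pending now {a=28, b=3})
Op 6: COMMIT: merged ['a', 'b'] into committed; committed now {a=28, b=3, c=4, e=4}
After op 6: visible(e) = 4 (pending={}, committed={a=28, b=3, c=4, e=4})

Answer: 4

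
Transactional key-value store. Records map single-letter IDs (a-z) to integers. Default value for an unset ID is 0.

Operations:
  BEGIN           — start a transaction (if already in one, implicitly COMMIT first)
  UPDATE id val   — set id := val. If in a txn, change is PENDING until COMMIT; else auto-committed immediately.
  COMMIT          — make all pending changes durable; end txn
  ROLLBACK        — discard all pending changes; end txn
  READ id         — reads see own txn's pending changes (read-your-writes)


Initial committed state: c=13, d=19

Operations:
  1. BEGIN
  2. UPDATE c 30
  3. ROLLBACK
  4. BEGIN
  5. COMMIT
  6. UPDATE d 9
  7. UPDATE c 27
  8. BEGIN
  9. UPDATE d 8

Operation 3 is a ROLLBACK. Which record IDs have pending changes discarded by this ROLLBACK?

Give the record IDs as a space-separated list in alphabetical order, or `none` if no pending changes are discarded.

Initial committed: {c=13, d=19}
Op 1: BEGIN: in_txn=True, pending={}
Op 2: UPDATE c=30 (pending; pending now {c=30})
Op 3: ROLLBACK: discarded pending ['c']; in_txn=False
Op 4: BEGIN: in_txn=True, pending={}
Op 5: COMMIT: merged [] into committed; committed now {c=13, d=19}
Op 6: UPDATE d=9 (auto-commit; committed d=9)
Op 7: UPDATE c=27 (auto-commit; committed c=27)
Op 8: BEGIN: in_txn=True, pending={}
Op 9: UPDATE d=8 (pending; pending now {d=8})
ROLLBACK at op 3 discards: ['c']

Answer: c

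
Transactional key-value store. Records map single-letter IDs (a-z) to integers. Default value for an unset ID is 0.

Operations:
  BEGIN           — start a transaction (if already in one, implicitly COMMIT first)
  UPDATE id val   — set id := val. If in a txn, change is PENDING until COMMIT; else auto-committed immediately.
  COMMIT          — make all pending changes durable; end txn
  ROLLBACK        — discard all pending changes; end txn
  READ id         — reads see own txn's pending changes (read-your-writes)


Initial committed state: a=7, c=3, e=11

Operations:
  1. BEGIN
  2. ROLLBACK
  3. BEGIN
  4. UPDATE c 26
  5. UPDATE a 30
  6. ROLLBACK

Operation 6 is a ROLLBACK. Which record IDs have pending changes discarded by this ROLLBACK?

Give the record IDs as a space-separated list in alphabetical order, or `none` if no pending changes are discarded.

Answer: a c

Derivation:
Initial committed: {a=7, c=3, e=11}
Op 1: BEGIN: in_txn=True, pending={}
Op 2: ROLLBACK: discarded pending []; in_txn=False
Op 3: BEGIN: in_txn=True, pending={}
Op 4: UPDATE c=26 (pending; pending now {c=26})
Op 5: UPDATE a=30 (pending; pending now {a=30, c=26})
Op 6: ROLLBACK: discarded pending ['a', 'c']; in_txn=False
ROLLBACK at op 6 discards: ['a', 'c']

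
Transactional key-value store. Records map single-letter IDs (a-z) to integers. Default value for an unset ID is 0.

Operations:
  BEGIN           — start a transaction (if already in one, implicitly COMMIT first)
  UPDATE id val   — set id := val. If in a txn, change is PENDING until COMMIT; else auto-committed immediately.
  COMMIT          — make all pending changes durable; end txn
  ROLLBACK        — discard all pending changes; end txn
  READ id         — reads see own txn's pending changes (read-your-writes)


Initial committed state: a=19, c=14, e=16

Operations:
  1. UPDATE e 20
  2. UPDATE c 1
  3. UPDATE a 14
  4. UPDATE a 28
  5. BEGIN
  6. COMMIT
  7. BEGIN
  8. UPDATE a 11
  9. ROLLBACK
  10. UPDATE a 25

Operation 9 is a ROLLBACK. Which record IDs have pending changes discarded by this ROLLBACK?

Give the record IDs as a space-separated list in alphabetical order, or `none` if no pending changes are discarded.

Initial committed: {a=19, c=14, e=16}
Op 1: UPDATE e=20 (auto-commit; committed e=20)
Op 2: UPDATE c=1 (auto-commit; committed c=1)
Op 3: UPDATE a=14 (auto-commit; committed a=14)
Op 4: UPDATE a=28 (auto-commit; committed a=28)
Op 5: BEGIN: in_txn=True, pending={}
Op 6: COMMIT: merged [] into committed; committed now {a=28, c=1, e=20}
Op 7: BEGIN: in_txn=True, pending={}
Op 8: UPDATE a=11 (pending; pending now {a=11})
Op 9: ROLLBACK: discarded pending ['a']; in_txn=False
Op 10: UPDATE a=25 (auto-commit; committed a=25)
ROLLBACK at op 9 discards: ['a']

Answer: a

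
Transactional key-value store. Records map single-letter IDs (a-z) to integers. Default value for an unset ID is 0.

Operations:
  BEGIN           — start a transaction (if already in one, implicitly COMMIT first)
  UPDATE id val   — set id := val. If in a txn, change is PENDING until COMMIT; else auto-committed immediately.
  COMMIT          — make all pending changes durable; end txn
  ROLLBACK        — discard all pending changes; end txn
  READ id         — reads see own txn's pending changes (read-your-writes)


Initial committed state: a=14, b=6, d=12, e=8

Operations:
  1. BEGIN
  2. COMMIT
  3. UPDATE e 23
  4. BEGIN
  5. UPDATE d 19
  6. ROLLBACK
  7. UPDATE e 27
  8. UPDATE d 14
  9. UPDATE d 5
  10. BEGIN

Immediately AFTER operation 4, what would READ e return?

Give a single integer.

Answer: 23

Derivation:
Initial committed: {a=14, b=6, d=12, e=8}
Op 1: BEGIN: in_txn=True, pending={}
Op 2: COMMIT: merged [] into committed; committed now {a=14, b=6, d=12, e=8}
Op 3: UPDATE e=23 (auto-commit; committed e=23)
Op 4: BEGIN: in_txn=True, pending={}
After op 4: visible(e) = 23 (pending={}, committed={a=14, b=6, d=12, e=23})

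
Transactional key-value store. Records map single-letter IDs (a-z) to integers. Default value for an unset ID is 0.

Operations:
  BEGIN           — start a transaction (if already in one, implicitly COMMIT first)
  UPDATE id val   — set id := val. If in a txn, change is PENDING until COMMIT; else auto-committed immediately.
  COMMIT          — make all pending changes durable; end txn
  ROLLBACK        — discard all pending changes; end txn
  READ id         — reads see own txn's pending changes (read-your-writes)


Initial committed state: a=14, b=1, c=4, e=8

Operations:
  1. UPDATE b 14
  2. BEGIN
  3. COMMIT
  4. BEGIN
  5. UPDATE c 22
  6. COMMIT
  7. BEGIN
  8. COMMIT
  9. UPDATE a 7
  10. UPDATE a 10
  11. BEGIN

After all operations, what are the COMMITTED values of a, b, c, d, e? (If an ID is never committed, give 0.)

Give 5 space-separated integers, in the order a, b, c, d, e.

Answer: 10 14 22 0 8

Derivation:
Initial committed: {a=14, b=1, c=4, e=8}
Op 1: UPDATE b=14 (auto-commit; committed b=14)
Op 2: BEGIN: in_txn=True, pending={}
Op 3: COMMIT: merged [] into committed; committed now {a=14, b=14, c=4, e=8}
Op 4: BEGIN: in_txn=True, pending={}
Op 5: UPDATE c=22 (pending; pending now {c=22})
Op 6: COMMIT: merged ['c'] into committed; committed now {a=14, b=14, c=22, e=8}
Op 7: BEGIN: in_txn=True, pending={}
Op 8: COMMIT: merged [] into committed; committed now {a=14, b=14, c=22, e=8}
Op 9: UPDATE a=7 (auto-commit; committed a=7)
Op 10: UPDATE a=10 (auto-commit; committed a=10)
Op 11: BEGIN: in_txn=True, pending={}
Final committed: {a=10, b=14, c=22, e=8}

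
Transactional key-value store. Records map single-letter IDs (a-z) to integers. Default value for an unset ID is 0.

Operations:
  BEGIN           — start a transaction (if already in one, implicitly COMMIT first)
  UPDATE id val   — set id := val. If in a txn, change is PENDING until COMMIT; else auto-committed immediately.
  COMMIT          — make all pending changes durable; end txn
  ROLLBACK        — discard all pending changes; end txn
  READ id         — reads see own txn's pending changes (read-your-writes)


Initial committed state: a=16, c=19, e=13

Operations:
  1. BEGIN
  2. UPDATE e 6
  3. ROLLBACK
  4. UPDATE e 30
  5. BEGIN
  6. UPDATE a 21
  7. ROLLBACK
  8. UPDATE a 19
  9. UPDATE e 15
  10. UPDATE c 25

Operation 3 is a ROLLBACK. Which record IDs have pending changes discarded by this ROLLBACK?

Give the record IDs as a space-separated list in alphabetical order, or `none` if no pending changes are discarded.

Initial committed: {a=16, c=19, e=13}
Op 1: BEGIN: in_txn=True, pending={}
Op 2: UPDATE e=6 (pending; pending now {e=6})
Op 3: ROLLBACK: discarded pending ['e']; in_txn=False
Op 4: UPDATE e=30 (auto-commit; committed e=30)
Op 5: BEGIN: in_txn=True, pending={}
Op 6: UPDATE a=21 (pending; pending now {a=21})
Op 7: ROLLBACK: discarded pending ['a']; in_txn=False
Op 8: UPDATE a=19 (auto-commit; committed a=19)
Op 9: UPDATE e=15 (auto-commit; committed e=15)
Op 10: UPDATE c=25 (auto-commit; committed c=25)
ROLLBACK at op 3 discards: ['e']

Answer: e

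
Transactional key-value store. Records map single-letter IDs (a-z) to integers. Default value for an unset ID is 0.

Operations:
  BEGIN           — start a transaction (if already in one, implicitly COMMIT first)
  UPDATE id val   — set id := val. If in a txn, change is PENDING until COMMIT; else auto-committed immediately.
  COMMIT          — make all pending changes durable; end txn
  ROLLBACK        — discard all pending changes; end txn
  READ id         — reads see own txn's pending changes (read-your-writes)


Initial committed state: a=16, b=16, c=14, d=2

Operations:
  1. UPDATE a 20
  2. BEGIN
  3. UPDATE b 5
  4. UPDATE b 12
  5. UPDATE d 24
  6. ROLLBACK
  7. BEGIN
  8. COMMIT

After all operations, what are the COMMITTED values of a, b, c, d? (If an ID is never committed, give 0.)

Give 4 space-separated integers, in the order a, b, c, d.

Initial committed: {a=16, b=16, c=14, d=2}
Op 1: UPDATE a=20 (auto-commit; committed a=20)
Op 2: BEGIN: in_txn=True, pending={}
Op 3: UPDATE b=5 (pending; pending now {b=5})
Op 4: UPDATE b=12 (pending; pending now {b=12})
Op 5: UPDATE d=24 (pending; pending now {b=12, d=24})
Op 6: ROLLBACK: discarded pending ['b', 'd']; in_txn=False
Op 7: BEGIN: in_txn=True, pending={}
Op 8: COMMIT: merged [] into committed; committed now {a=20, b=16, c=14, d=2}
Final committed: {a=20, b=16, c=14, d=2}

Answer: 20 16 14 2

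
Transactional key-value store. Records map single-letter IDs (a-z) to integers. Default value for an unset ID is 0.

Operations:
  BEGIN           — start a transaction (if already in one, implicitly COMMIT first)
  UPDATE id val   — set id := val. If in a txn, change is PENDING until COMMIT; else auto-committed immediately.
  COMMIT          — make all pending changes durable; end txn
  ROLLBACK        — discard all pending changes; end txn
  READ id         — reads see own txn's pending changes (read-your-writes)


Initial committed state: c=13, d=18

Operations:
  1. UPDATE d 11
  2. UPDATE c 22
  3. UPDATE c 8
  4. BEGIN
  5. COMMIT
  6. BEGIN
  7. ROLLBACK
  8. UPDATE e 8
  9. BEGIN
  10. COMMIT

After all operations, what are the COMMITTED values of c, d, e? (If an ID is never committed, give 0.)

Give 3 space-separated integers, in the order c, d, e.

Initial committed: {c=13, d=18}
Op 1: UPDATE d=11 (auto-commit; committed d=11)
Op 2: UPDATE c=22 (auto-commit; committed c=22)
Op 3: UPDATE c=8 (auto-commit; committed c=8)
Op 4: BEGIN: in_txn=True, pending={}
Op 5: COMMIT: merged [] into committed; committed now {c=8, d=11}
Op 6: BEGIN: in_txn=True, pending={}
Op 7: ROLLBACK: discarded pending []; in_txn=False
Op 8: UPDATE e=8 (auto-commit; committed e=8)
Op 9: BEGIN: in_txn=True, pending={}
Op 10: COMMIT: merged [] into committed; committed now {c=8, d=11, e=8}
Final committed: {c=8, d=11, e=8}

Answer: 8 11 8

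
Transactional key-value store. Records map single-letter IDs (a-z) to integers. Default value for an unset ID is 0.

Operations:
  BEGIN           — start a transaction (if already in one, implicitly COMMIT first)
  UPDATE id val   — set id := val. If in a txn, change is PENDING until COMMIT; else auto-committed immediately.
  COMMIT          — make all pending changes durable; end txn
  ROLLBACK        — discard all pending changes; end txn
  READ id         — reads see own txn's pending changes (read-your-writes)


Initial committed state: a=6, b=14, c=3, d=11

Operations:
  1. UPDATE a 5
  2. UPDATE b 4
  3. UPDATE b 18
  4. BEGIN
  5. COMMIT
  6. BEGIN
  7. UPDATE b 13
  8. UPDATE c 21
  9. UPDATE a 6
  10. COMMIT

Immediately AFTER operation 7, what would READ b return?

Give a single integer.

Answer: 13

Derivation:
Initial committed: {a=6, b=14, c=3, d=11}
Op 1: UPDATE a=5 (auto-commit; committed a=5)
Op 2: UPDATE b=4 (auto-commit; committed b=4)
Op 3: UPDATE b=18 (auto-commit; committed b=18)
Op 4: BEGIN: in_txn=True, pending={}
Op 5: COMMIT: merged [] into committed; committed now {a=5, b=18, c=3, d=11}
Op 6: BEGIN: in_txn=True, pending={}
Op 7: UPDATE b=13 (pending; pending now {b=13})
After op 7: visible(b) = 13 (pending={b=13}, committed={a=5, b=18, c=3, d=11})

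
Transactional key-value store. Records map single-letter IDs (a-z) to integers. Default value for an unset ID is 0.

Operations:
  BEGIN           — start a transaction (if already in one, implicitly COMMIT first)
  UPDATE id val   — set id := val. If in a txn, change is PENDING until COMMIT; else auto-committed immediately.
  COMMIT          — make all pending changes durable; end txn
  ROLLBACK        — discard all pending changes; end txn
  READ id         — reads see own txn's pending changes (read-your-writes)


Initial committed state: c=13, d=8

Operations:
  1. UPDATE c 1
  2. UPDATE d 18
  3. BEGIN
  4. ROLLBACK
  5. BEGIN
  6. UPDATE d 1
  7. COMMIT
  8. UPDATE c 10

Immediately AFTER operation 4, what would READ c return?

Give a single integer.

Answer: 1

Derivation:
Initial committed: {c=13, d=8}
Op 1: UPDATE c=1 (auto-commit; committed c=1)
Op 2: UPDATE d=18 (auto-commit; committed d=18)
Op 3: BEGIN: in_txn=True, pending={}
Op 4: ROLLBACK: discarded pending []; in_txn=False
After op 4: visible(c) = 1 (pending={}, committed={c=1, d=18})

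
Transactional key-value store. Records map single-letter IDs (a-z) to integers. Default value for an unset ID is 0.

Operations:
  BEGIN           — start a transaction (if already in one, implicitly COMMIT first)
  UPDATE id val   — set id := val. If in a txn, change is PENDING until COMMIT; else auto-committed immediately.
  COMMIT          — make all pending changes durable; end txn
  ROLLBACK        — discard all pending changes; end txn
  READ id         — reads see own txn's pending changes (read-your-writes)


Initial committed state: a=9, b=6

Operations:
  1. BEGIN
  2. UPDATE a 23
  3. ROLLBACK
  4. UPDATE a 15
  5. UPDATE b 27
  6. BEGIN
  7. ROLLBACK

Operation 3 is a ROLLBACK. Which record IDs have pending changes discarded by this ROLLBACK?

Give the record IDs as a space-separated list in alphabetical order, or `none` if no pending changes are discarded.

Answer: a

Derivation:
Initial committed: {a=9, b=6}
Op 1: BEGIN: in_txn=True, pending={}
Op 2: UPDATE a=23 (pending; pending now {a=23})
Op 3: ROLLBACK: discarded pending ['a']; in_txn=False
Op 4: UPDATE a=15 (auto-commit; committed a=15)
Op 5: UPDATE b=27 (auto-commit; committed b=27)
Op 6: BEGIN: in_txn=True, pending={}
Op 7: ROLLBACK: discarded pending []; in_txn=False
ROLLBACK at op 3 discards: ['a']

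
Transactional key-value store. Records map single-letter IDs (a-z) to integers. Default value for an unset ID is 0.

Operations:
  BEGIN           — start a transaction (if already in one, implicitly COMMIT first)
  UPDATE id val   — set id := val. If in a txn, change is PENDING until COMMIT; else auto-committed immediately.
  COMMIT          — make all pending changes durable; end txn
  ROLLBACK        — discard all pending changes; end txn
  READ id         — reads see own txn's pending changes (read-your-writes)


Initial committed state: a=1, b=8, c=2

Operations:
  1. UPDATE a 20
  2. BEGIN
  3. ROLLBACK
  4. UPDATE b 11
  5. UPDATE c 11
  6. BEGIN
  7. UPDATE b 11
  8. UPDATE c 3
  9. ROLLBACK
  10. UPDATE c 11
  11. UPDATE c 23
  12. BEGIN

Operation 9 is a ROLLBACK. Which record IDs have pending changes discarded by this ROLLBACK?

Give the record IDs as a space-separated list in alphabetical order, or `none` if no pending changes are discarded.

Initial committed: {a=1, b=8, c=2}
Op 1: UPDATE a=20 (auto-commit; committed a=20)
Op 2: BEGIN: in_txn=True, pending={}
Op 3: ROLLBACK: discarded pending []; in_txn=False
Op 4: UPDATE b=11 (auto-commit; committed b=11)
Op 5: UPDATE c=11 (auto-commit; committed c=11)
Op 6: BEGIN: in_txn=True, pending={}
Op 7: UPDATE b=11 (pending; pending now {b=11})
Op 8: UPDATE c=3 (pending; pending now {b=11, c=3})
Op 9: ROLLBACK: discarded pending ['b', 'c']; in_txn=False
Op 10: UPDATE c=11 (auto-commit; committed c=11)
Op 11: UPDATE c=23 (auto-commit; committed c=23)
Op 12: BEGIN: in_txn=True, pending={}
ROLLBACK at op 9 discards: ['b', 'c']

Answer: b c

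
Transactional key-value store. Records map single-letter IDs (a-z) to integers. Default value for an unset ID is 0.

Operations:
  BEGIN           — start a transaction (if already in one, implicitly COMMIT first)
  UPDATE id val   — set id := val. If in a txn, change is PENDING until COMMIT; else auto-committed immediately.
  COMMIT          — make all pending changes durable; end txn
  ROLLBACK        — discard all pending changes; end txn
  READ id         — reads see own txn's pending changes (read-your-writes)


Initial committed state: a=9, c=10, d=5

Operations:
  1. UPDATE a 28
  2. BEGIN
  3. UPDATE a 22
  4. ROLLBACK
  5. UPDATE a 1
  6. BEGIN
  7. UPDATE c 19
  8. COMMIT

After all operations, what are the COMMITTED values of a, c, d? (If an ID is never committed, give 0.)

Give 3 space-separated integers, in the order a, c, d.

Answer: 1 19 5

Derivation:
Initial committed: {a=9, c=10, d=5}
Op 1: UPDATE a=28 (auto-commit; committed a=28)
Op 2: BEGIN: in_txn=True, pending={}
Op 3: UPDATE a=22 (pending; pending now {a=22})
Op 4: ROLLBACK: discarded pending ['a']; in_txn=False
Op 5: UPDATE a=1 (auto-commit; committed a=1)
Op 6: BEGIN: in_txn=True, pending={}
Op 7: UPDATE c=19 (pending; pending now {c=19})
Op 8: COMMIT: merged ['c'] into committed; committed now {a=1, c=19, d=5}
Final committed: {a=1, c=19, d=5}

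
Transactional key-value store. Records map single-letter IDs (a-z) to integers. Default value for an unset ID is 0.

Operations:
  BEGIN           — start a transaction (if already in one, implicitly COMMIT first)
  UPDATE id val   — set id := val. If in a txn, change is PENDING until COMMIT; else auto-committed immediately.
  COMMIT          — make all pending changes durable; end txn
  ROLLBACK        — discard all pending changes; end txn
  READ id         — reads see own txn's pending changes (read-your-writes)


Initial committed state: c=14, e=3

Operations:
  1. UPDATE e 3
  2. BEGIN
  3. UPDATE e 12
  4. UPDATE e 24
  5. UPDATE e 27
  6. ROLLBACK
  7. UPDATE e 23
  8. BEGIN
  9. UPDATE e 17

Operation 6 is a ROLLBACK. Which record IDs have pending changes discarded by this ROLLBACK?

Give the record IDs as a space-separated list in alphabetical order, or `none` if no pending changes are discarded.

Initial committed: {c=14, e=3}
Op 1: UPDATE e=3 (auto-commit; committed e=3)
Op 2: BEGIN: in_txn=True, pending={}
Op 3: UPDATE e=12 (pending; pending now {e=12})
Op 4: UPDATE e=24 (pending; pending now {e=24})
Op 5: UPDATE e=27 (pending; pending now {e=27})
Op 6: ROLLBACK: discarded pending ['e']; in_txn=False
Op 7: UPDATE e=23 (auto-commit; committed e=23)
Op 8: BEGIN: in_txn=True, pending={}
Op 9: UPDATE e=17 (pending; pending now {e=17})
ROLLBACK at op 6 discards: ['e']

Answer: e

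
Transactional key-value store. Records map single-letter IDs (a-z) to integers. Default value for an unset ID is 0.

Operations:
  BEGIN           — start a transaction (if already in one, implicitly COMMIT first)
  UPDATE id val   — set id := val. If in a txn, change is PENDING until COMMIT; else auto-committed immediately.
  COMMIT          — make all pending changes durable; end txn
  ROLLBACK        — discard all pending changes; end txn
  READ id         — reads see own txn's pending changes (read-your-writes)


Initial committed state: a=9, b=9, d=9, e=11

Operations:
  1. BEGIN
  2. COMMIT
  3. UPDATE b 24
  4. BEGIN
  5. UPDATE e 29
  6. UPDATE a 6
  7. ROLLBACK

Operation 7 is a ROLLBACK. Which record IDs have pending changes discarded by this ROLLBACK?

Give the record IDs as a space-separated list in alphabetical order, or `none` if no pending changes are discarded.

Answer: a e

Derivation:
Initial committed: {a=9, b=9, d=9, e=11}
Op 1: BEGIN: in_txn=True, pending={}
Op 2: COMMIT: merged [] into committed; committed now {a=9, b=9, d=9, e=11}
Op 3: UPDATE b=24 (auto-commit; committed b=24)
Op 4: BEGIN: in_txn=True, pending={}
Op 5: UPDATE e=29 (pending; pending now {e=29})
Op 6: UPDATE a=6 (pending; pending now {a=6, e=29})
Op 7: ROLLBACK: discarded pending ['a', 'e']; in_txn=False
ROLLBACK at op 7 discards: ['a', 'e']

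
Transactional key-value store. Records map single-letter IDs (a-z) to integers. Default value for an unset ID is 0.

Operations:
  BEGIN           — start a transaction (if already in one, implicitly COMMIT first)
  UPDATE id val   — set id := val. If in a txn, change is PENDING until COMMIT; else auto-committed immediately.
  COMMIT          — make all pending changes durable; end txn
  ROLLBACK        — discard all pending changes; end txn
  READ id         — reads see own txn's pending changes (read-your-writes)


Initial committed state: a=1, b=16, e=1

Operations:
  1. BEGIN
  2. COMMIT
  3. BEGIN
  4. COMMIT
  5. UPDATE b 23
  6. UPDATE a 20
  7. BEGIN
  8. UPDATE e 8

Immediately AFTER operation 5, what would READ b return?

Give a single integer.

Initial committed: {a=1, b=16, e=1}
Op 1: BEGIN: in_txn=True, pending={}
Op 2: COMMIT: merged [] into committed; committed now {a=1, b=16, e=1}
Op 3: BEGIN: in_txn=True, pending={}
Op 4: COMMIT: merged [] into committed; committed now {a=1, b=16, e=1}
Op 5: UPDATE b=23 (auto-commit; committed b=23)
After op 5: visible(b) = 23 (pending={}, committed={a=1, b=23, e=1})

Answer: 23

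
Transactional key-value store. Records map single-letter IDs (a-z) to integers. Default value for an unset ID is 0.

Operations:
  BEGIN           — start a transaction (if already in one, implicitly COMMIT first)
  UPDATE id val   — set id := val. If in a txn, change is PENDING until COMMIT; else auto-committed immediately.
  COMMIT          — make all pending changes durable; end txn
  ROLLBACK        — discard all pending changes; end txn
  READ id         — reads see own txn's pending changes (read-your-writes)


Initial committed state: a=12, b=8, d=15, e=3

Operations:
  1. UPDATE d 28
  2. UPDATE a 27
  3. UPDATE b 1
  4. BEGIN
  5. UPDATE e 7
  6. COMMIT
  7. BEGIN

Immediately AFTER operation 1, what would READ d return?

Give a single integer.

Initial committed: {a=12, b=8, d=15, e=3}
Op 1: UPDATE d=28 (auto-commit; committed d=28)
After op 1: visible(d) = 28 (pending={}, committed={a=12, b=8, d=28, e=3})

Answer: 28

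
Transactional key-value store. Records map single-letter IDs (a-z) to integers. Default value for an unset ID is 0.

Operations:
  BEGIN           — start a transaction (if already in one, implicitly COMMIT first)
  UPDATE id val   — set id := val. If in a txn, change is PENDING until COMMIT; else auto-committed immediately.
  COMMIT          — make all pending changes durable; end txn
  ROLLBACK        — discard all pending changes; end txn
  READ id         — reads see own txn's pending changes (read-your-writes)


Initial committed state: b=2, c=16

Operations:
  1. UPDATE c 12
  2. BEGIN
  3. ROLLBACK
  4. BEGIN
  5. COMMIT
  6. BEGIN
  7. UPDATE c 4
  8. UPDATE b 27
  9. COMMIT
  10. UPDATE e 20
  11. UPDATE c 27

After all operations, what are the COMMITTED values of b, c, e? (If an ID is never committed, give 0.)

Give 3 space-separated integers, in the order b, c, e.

Answer: 27 27 20

Derivation:
Initial committed: {b=2, c=16}
Op 1: UPDATE c=12 (auto-commit; committed c=12)
Op 2: BEGIN: in_txn=True, pending={}
Op 3: ROLLBACK: discarded pending []; in_txn=False
Op 4: BEGIN: in_txn=True, pending={}
Op 5: COMMIT: merged [] into committed; committed now {b=2, c=12}
Op 6: BEGIN: in_txn=True, pending={}
Op 7: UPDATE c=4 (pending; pending now {c=4})
Op 8: UPDATE b=27 (pending; pending now {b=27, c=4})
Op 9: COMMIT: merged ['b', 'c'] into committed; committed now {b=27, c=4}
Op 10: UPDATE e=20 (auto-commit; committed e=20)
Op 11: UPDATE c=27 (auto-commit; committed c=27)
Final committed: {b=27, c=27, e=20}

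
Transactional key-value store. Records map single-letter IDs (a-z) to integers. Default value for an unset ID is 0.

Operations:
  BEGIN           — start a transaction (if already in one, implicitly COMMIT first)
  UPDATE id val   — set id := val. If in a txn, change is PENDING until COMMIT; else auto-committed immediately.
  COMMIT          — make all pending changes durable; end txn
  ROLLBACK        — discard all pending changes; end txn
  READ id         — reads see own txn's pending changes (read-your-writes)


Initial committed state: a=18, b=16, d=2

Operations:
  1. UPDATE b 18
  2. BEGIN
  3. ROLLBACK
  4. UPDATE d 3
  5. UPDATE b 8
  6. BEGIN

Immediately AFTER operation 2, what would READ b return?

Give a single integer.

Initial committed: {a=18, b=16, d=2}
Op 1: UPDATE b=18 (auto-commit; committed b=18)
Op 2: BEGIN: in_txn=True, pending={}
After op 2: visible(b) = 18 (pending={}, committed={a=18, b=18, d=2})

Answer: 18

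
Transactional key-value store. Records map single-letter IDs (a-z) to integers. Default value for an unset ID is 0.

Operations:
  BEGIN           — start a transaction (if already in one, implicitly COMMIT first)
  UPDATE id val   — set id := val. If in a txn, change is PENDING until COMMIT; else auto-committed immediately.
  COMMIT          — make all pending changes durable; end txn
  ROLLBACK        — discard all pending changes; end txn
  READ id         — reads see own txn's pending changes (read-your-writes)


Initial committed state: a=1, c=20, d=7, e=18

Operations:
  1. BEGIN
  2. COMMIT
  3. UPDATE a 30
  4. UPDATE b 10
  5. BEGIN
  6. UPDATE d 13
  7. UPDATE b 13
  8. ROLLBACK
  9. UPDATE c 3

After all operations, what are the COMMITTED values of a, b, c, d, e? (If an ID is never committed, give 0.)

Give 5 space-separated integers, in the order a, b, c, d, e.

Answer: 30 10 3 7 18

Derivation:
Initial committed: {a=1, c=20, d=7, e=18}
Op 1: BEGIN: in_txn=True, pending={}
Op 2: COMMIT: merged [] into committed; committed now {a=1, c=20, d=7, e=18}
Op 3: UPDATE a=30 (auto-commit; committed a=30)
Op 4: UPDATE b=10 (auto-commit; committed b=10)
Op 5: BEGIN: in_txn=True, pending={}
Op 6: UPDATE d=13 (pending; pending now {d=13})
Op 7: UPDATE b=13 (pending; pending now {b=13, d=13})
Op 8: ROLLBACK: discarded pending ['b', 'd']; in_txn=False
Op 9: UPDATE c=3 (auto-commit; committed c=3)
Final committed: {a=30, b=10, c=3, d=7, e=18}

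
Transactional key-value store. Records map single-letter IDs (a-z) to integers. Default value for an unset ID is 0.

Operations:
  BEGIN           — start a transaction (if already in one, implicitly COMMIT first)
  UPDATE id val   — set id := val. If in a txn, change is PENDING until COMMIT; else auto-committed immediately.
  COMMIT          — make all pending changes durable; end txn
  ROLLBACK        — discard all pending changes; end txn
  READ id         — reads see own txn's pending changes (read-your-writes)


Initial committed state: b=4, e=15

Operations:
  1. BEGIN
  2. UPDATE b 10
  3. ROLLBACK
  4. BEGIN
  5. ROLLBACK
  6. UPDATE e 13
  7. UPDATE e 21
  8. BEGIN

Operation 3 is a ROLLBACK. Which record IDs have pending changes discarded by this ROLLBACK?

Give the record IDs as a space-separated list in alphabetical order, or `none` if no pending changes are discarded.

Initial committed: {b=4, e=15}
Op 1: BEGIN: in_txn=True, pending={}
Op 2: UPDATE b=10 (pending; pending now {b=10})
Op 3: ROLLBACK: discarded pending ['b']; in_txn=False
Op 4: BEGIN: in_txn=True, pending={}
Op 5: ROLLBACK: discarded pending []; in_txn=False
Op 6: UPDATE e=13 (auto-commit; committed e=13)
Op 7: UPDATE e=21 (auto-commit; committed e=21)
Op 8: BEGIN: in_txn=True, pending={}
ROLLBACK at op 3 discards: ['b']

Answer: b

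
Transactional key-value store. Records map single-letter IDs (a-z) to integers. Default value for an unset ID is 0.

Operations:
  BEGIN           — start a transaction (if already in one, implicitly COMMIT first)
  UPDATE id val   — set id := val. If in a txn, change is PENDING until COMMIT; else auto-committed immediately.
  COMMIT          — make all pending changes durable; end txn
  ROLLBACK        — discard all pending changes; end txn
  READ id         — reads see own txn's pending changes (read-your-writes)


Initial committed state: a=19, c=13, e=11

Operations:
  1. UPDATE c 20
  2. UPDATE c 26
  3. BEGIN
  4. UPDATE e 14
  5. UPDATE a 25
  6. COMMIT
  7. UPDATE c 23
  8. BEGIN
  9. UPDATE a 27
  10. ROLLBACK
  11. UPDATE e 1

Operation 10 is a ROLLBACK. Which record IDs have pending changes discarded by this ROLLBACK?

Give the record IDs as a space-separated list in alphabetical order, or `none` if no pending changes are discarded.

Initial committed: {a=19, c=13, e=11}
Op 1: UPDATE c=20 (auto-commit; committed c=20)
Op 2: UPDATE c=26 (auto-commit; committed c=26)
Op 3: BEGIN: in_txn=True, pending={}
Op 4: UPDATE e=14 (pending; pending now {e=14})
Op 5: UPDATE a=25 (pending; pending now {a=25, e=14})
Op 6: COMMIT: merged ['a', 'e'] into committed; committed now {a=25, c=26, e=14}
Op 7: UPDATE c=23 (auto-commit; committed c=23)
Op 8: BEGIN: in_txn=True, pending={}
Op 9: UPDATE a=27 (pending; pending now {a=27})
Op 10: ROLLBACK: discarded pending ['a']; in_txn=False
Op 11: UPDATE e=1 (auto-commit; committed e=1)
ROLLBACK at op 10 discards: ['a']

Answer: a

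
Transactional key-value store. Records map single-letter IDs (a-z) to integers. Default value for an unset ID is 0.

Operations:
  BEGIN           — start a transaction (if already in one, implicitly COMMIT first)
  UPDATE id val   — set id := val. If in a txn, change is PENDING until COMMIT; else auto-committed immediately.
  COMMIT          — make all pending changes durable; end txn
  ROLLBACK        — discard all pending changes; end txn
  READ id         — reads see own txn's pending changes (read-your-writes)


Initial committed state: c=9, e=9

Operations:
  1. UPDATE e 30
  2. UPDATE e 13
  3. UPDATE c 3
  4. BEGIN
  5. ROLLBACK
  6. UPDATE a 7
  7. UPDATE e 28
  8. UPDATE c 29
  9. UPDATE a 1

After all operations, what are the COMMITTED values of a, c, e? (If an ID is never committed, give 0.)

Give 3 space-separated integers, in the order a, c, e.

Initial committed: {c=9, e=9}
Op 1: UPDATE e=30 (auto-commit; committed e=30)
Op 2: UPDATE e=13 (auto-commit; committed e=13)
Op 3: UPDATE c=3 (auto-commit; committed c=3)
Op 4: BEGIN: in_txn=True, pending={}
Op 5: ROLLBACK: discarded pending []; in_txn=False
Op 6: UPDATE a=7 (auto-commit; committed a=7)
Op 7: UPDATE e=28 (auto-commit; committed e=28)
Op 8: UPDATE c=29 (auto-commit; committed c=29)
Op 9: UPDATE a=1 (auto-commit; committed a=1)
Final committed: {a=1, c=29, e=28}

Answer: 1 29 28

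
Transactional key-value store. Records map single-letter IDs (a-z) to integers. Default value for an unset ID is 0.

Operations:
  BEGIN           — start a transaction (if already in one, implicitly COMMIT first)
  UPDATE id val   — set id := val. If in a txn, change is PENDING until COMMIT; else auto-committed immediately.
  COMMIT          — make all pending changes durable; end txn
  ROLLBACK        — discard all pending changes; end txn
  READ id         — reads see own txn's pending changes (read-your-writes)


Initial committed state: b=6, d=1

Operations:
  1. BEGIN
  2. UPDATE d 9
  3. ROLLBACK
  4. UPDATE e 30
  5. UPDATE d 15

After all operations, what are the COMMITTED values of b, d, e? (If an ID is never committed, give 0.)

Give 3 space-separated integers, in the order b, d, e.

Answer: 6 15 30

Derivation:
Initial committed: {b=6, d=1}
Op 1: BEGIN: in_txn=True, pending={}
Op 2: UPDATE d=9 (pending; pending now {d=9})
Op 3: ROLLBACK: discarded pending ['d']; in_txn=False
Op 4: UPDATE e=30 (auto-commit; committed e=30)
Op 5: UPDATE d=15 (auto-commit; committed d=15)
Final committed: {b=6, d=15, e=30}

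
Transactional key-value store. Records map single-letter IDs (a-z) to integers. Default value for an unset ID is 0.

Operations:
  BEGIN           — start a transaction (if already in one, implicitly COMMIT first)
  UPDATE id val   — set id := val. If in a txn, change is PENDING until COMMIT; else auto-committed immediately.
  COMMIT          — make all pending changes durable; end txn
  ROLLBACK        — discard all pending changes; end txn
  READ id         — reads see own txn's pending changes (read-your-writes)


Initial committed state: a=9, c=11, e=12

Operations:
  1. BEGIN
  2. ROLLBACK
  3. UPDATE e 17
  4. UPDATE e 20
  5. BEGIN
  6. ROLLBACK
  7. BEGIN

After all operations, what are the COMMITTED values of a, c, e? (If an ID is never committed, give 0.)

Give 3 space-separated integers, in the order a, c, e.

Initial committed: {a=9, c=11, e=12}
Op 1: BEGIN: in_txn=True, pending={}
Op 2: ROLLBACK: discarded pending []; in_txn=False
Op 3: UPDATE e=17 (auto-commit; committed e=17)
Op 4: UPDATE e=20 (auto-commit; committed e=20)
Op 5: BEGIN: in_txn=True, pending={}
Op 6: ROLLBACK: discarded pending []; in_txn=False
Op 7: BEGIN: in_txn=True, pending={}
Final committed: {a=9, c=11, e=20}

Answer: 9 11 20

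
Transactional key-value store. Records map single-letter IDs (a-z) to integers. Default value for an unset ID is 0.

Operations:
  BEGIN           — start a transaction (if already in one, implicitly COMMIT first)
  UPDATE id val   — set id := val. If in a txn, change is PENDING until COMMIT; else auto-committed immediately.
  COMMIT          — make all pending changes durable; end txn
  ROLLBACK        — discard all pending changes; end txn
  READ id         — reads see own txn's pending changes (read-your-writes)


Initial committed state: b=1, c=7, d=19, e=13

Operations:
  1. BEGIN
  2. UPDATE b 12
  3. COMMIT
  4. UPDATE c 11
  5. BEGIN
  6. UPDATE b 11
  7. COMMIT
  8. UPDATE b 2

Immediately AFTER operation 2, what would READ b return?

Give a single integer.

Initial committed: {b=1, c=7, d=19, e=13}
Op 1: BEGIN: in_txn=True, pending={}
Op 2: UPDATE b=12 (pending; pending now {b=12})
After op 2: visible(b) = 12 (pending={b=12}, committed={b=1, c=7, d=19, e=13})

Answer: 12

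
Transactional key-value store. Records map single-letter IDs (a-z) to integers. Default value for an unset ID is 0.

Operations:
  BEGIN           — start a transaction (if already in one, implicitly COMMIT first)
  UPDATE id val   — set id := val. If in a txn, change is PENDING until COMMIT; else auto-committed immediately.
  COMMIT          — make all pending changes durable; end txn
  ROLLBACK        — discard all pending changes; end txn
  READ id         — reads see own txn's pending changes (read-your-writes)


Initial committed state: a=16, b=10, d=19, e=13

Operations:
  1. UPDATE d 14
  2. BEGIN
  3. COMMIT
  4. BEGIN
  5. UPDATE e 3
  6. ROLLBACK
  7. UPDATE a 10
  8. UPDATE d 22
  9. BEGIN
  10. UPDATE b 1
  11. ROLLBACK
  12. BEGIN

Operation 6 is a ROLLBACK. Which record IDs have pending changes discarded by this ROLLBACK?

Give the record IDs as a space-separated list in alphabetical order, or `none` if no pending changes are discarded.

Answer: e

Derivation:
Initial committed: {a=16, b=10, d=19, e=13}
Op 1: UPDATE d=14 (auto-commit; committed d=14)
Op 2: BEGIN: in_txn=True, pending={}
Op 3: COMMIT: merged [] into committed; committed now {a=16, b=10, d=14, e=13}
Op 4: BEGIN: in_txn=True, pending={}
Op 5: UPDATE e=3 (pending; pending now {e=3})
Op 6: ROLLBACK: discarded pending ['e']; in_txn=False
Op 7: UPDATE a=10 (auto-commit; committed a=10)
Op 8: UPDATE d=22 (auto-commit; committed d=22)
Op 9: BEGIN: in_txn=True, pending={}
Op 10: UPDATE b=1 (pending; pending now {b=1})
Op 11: ROLLBACK: discarded pending ['b']; in_txn=False
Op 12: BEGIN: in_txn=True, pending={}
ROLLBACK at op 6 discards: ['e']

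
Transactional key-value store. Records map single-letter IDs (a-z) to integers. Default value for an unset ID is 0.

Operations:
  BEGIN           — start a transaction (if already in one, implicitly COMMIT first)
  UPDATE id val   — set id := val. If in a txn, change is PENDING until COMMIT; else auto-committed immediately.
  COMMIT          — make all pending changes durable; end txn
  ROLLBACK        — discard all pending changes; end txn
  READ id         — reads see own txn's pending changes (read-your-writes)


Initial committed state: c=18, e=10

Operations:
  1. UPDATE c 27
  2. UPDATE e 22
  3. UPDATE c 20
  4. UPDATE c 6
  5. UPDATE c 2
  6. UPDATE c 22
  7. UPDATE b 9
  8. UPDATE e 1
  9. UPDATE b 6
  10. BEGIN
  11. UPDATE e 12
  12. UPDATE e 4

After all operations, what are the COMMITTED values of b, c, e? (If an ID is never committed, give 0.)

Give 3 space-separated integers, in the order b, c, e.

Answer: 6 22 1

Derivation:
Initial committed: {c=18, e=10}
Op 1: UPDATE c=27 (auto-commit; committed c=27)
Op 2: UPDATE e=22 (auto-commit; committed e=22)
Op 3: UPDATE c=20 (auto-commit; committed c=20)
Op 4: UPDATE c=6 (auto-commit; committed c=6)
Op 5: UPDATE c=2 (auto-commit; committed c=2)
Op 6: UPDATE c=22 (auto-commit; committed c=22)
Op 7: UPDATE b=9 (auto-commit; committed b=9)
Op 8: UPDATE e=1 (auto-commit; committed e=1)
Op 9: UPDATE b=6 (auto-commit; committed b=6)
Op 10: BEGIN: in_txn=True, pending={}
Op 11: UPDATE e=12 (pending; pending now {e=12})
Op 12: UPDATE e=4 (pending; pending now {e=4})
Final committed: {b=6, c=22, e=1}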